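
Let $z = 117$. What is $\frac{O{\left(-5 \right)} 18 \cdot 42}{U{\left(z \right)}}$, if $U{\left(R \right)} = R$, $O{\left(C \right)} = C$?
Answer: $- \frac{420}{13} \approx -32.308$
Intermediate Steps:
$\frac{O{\left(-5 \right)} 18 \cdot 42}{U{\left(z \right)}} = \frac{\left(-5\right) 18 \cdot 42}{117} = \left(-90\right) 42 \cdot \frac{1}{117} = \left(-3780\right) \frac{1}{117} = - \frac{420}{13}$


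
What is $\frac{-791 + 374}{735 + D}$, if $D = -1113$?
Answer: $\frac{139}{126} \approx 1.1032$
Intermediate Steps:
$\frac{-791 + 374}{735 + D} = \frac{-791 + 374}{735 - 1113} = - \frac{417}{-378} = \left(-417\right) \left(- \frac{1}{378}\right) = \frac{139}{126}$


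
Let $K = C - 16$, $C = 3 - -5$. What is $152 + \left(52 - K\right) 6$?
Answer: $512$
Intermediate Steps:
$C = 8$ ($C = 3 + 5 = 8$)
$K = -8$ ($K = 8 - 16 = -8$)
$152 + \left(52 - K\right) 6 = 152 + \left(52 - -8\right) 6 = 152 + \left(52 + 8\right) 6 = 152 + 60 \cdot 6 = 152 + 360 = 512$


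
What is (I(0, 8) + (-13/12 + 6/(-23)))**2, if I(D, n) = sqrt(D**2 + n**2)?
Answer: 3374569/76176 ≈ 44.300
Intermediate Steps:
(I(0, 8) + (-13/12 + 6/(-23)))**2 = (sqrt(0**2 + 8**2) + (-13/12 + 6/(-23)))**2 = (sqrt(0 + 64) + (-13*1/12 + 6*(-1/23)))**2 = (sqrt(64) + (-13/12 - 6/23))**2 = (8 - 371/276)**2 = (1837/276)**2 = 3374569/76176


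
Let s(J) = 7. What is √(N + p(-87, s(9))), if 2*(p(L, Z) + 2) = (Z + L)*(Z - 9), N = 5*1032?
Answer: 3*√582 ≈ 72.374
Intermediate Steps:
N = 5160
p(L, Z) = -2 + (-9 + Z)*(L + Z)/2 (p(L, Z) = -2 + ((Z + L)*(Z - 9))/2 = -2 + ((L + Z)*(-9 + Z))/2 = -2 + ((-9 + Z)*(L + Z))/2 = -2 + (-9 + Z)*(L + Z)/2)
√(N + p(-87, s(9))) = √(5160 + (-2 + (½)*7² - 9/2*(-87) - 9/2*7 + (½)*(-87)*7)) = √(5160 + (-2 + (½)*49 + 783/2 - 63/2 - 609/2)) = √(5160 + (-2 + 49/2 + 783/2 - 63/2 - 609/2)) = √(5160 + 78) = √5238 = 3*√582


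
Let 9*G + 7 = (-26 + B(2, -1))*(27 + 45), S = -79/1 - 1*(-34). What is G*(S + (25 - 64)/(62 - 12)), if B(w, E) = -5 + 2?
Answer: 319697/30 ≈ 10657.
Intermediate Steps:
S = -45 (S = -79*1 + 34 = -79 + 34 = -45)
B(w, E) = -3
G = -2095/9 (G = -7/9 + ((-26 - 3)*(27 + 45))/9 = -7/9 + (-29*72)/9 = -7/9 + (⅑)*(-2088) = -7/9 - 232 = -2095/9 ≈ -232.78)
G*(S + (25 - 64)/(62 - 12)) = -2095*(-45 + (25 - 64)/(62 - 12))/9 = -2095*(-45 - 39/50)/9 = -2095/9*(-2289/50) = 319697/30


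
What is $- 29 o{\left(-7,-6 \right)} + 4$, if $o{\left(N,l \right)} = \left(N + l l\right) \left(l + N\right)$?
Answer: $10937$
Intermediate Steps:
$o{\left(N,l \right)} = \left(N + l\right) \left(N + l^{2}\right)$ ($o{\left(N,l \right)} = \left(N + l^{2}\right) \left(N + l\right) = \left(N + l\right) \left(N + l^{2}\right)$)
$- 29 o{\left(-7,-6 \right)} + 4 = - 29 \left(\left(-7\right)^{2} + \left(-6\right)^{3} - -42 - 7 \left(-6\right)^{2}\right) + 4 = - 29 \left(49 - 216 + 42 - 252\right) + 4 = \left(-29\right) \left(-377\right) + 4 = 10933 + 4 = 10937$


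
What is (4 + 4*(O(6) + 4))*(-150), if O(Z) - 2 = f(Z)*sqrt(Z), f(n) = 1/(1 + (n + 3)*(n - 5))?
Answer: -4200 - 60*sqrt(6) ≈ -4347.0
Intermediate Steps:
f(n) = 1/(1 + (-5 + n)*(3 + n)) (f(n) = 1/(1 + (3 + n)*(-5 + n)) = 1/(1 + (-5 + n)*(3 + n)))
O(Z) = 2 + sqrt(Z)/(-14 + Z**2 - 2*Z)
(4 + 4*(O(6) + 4))*(-150) = (4 + 4*((28 - sqrt(6) - 2*6**2 + 4*6)/(14 - 1*6**2 + 2*6) + 4))*(-150) = (4 + 4*((28 - sqrt(6) - 2*36 + 24)/(14 - 1*36 + 12) + 4))*(-150) = (4 + 4*((28 - sqrt(6) - 72 + 24)/(14 - 36 + 12) + 4))*(-150) = (4 + 4*((-20 - sqrt(6))/(-10) + 4))*(-150) = (4 + 4*(-(-20 - sqrt(6))/10 + 4))*(-150) = (4 + 4*((2 + sqrt(6)/10) + 4))*(-150) = (4 + 4*(6 + sqrt(6)/10))*(-150) = (4 + (24 + 2*sqrt(6)/5))*(-150) = (28 + 2*sqrt(6)/5)*(-150) = -4200 - 60*sqrt(6)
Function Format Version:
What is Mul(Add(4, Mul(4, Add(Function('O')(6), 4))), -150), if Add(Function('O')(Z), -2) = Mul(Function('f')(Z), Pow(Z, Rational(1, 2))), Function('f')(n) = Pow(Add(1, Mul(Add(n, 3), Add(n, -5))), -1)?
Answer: Add(-4200, Mul(-60, Pow(6, Rational(1, 2)))) ≈ -4347.0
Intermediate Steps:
Function('f')(n) = Pow(Add(1, Mul(Add(-5, n), Add(3, n))), -1) (Function('f')(n) = Pow(Add(1, Mul(Add(3, n), Add(-5, n))), -1) = Pow(Add(1, Mul(Add(-5, n), Add(3, n))), -1))
Function('O')(Z) = Add(2, Mul(Pow(Z, Rational(1, 2)), Pow(Add(-14, Pow(Z, 2), Mul(-2, Z)), -1))) (Function('O')(Z) = Add(2, Mul(Pow(Add(-14, Pow(Z, 2), Mul(-2, Z)), -1), Pow(Z, Rational(1, 2)))) = Add(2, Mul(Pow(Z, Rational(1, 2)), Pow(Add(-14, Pow(Z, 2), Mul(-2, Z)), -1))))
Mul(Add(4, Mul(4, Add(Function('O')(6), 4))), -150) = Mul(Add(4, Mul(4, Add(Mul(Pow(Add(14, Mul(-1, Pow(6, 2)), Mul(2, 6)), -1), Add(28, Mul(-1, Pow(6, Rational(1, 2))), Mul(-2, Pow(6, 2)), Mul(4, 6))), 4))), -150) = Mul(Add(4, Mul(4, Add(Mul(Pow(Add(14, Mul(-1, 36), 12), -1), Add(28, Mul(-1, Pow(6, Rational(1, 2))), Mul(-2, 36), 24)), 4))), -150) = Mul(Add(4, Mul(4, Add(Mul(Pow(Add(14, -36, 12), -1), Add(28, Mul(-1, Pow(6, Rational(1, 2))), -72, 24)), 4))), -150) = Mul(Add(4, Mul(4, Add(Mul(Pow(-10, -1), Add(-20, Mul(-1, Pow(6, Rational(1, 2))))), 4))), -150) = Mul(Add(4, Mul(4, Add(Mul(Rational(-1, 10), Add(-20, Mul(-1, Pow(6, Rational(1, 2))))), 4))), -150) = Mul(Add(4, Mul(4, Add(Add(2, Mul(Rational(1, 10), Pow(6, Rational(1, 2)))), 4))), -150) = Mul(Add(4, Mul(4, Add(6, Mul(Rational(1, 10), Pow(6, Rational(1, 2)))))), -150) = Mul(Add(4, Add(24, Mul(Rational(2, 5), Pow(6, Rational(1, 2))))), -150) = Mul(Add(28, Mul(Rational(2, 5), Pow(6, Rational(1, 2)))), -150) = Add(-4200, Mul(-60, Pow(6, Rational(1, 2))))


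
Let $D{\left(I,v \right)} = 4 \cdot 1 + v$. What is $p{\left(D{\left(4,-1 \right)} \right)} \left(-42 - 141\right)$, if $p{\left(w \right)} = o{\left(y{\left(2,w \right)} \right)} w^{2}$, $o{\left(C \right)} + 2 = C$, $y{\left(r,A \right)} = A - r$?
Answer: $1647$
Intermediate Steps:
$o{\left(C \right)} = -2 + C$
$D{\left(I,v \right)} = 4 + v$
$p{\left(w \right)} = w^{2} \left(-4 + w\right)$ ($p{\left(w \right)} = \left(-2 + \left(w - 2\right)\right) w^{2} = \left(-2 + \left(-2 + w\right)\right) w^{2} = \left(-4 + w\right) w^{2} = w^{2} \left(-4 + w\right)$)
$p{\left(D{\left(4,-1 \right)} \right)} \left(-42 - 141\right) = \left(4 - 1\right)^{2} \left(-4 + \left(4 - 1\right)\right) \left(-42 - 141\right) = 3^{2} \left(-4 + 3\right) \left(-183\right) = 9 \left(-1\right) \left(-183\right) = \left(-9\right) \left(-183\right) = 1647$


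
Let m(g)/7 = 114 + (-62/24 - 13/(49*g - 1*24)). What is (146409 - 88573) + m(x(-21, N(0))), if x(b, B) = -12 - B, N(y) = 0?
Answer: 8968258/153 ≈ 58616.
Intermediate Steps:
m(g) = 9359/12 - 91/(-24 + 49*g) (m(g) = 7*(114 + (-62/24 - 13/(49*g - 1*24))) = 7*(114 + (-62*1/24 - 13/(49*g - 24))) = 7*(114 + (-31/12 - 13/(-24 + 49*g))) = 7*(1337/12 - 13/(-24 + 49*g)) = 9359/12 - 91/(-24 + 49*g))
(146409 - 88573) + m(x(-21, N(0))) = (146409 - 88573) + 7*(-32244 + 65513*(-12 - 1*0))/(12*(-24 + 49*(-12 - 1*0))) = 57836 + 7*(-32244 + 65513*(-12 + 0))/(12*(-24 + 49*(-12 + 0))) = 57836 + 7*(-32244 + 65513*(-12))/(12*(-24 + 49*(-12))) = 57836 + 7*(-32244 - 786156)/(12*(-24 - 588)) = 57836 + (7/12)*(-818400)/(-612) = 57836 + (7/12)*(-1/612)*(-818400) = 57836 + 119350/153 = 8968258/153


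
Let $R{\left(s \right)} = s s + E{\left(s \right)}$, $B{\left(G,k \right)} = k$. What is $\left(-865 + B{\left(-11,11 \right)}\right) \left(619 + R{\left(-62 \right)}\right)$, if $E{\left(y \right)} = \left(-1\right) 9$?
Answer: $-3803716$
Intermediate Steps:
$E{\left(y \right)} = -9$
$R{\left(s \right)} = -9 + s^{2}$ ($R{\left(s \right)} = s s - 9 = s^{2} - 9 = -9 + s^{2}$)
$\left(-865 + B{\left(-11,11 \right)}\right) \left(619 + R{\left(-62 \right)}\right) = \left(-865 + 11\right) \left(619 - \left(9 - \left(-62\right)^{2}\right)\right) = - 854 \left(619 + \left(-9 + 3844\right)\right) = - 854 \left(619 + 3835\right) = \left(-854\right) 4454 = -3803716$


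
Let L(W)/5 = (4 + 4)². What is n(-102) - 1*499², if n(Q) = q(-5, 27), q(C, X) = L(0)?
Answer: -248681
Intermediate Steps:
L(W) = 320 (L(W) = 5*(4 + 4)² = 5*8² = 5*64 = 320)
q(C, X) = 320
n(Q) = 320
n(-102) - 1*499² = 320 - 1*499² = 320 - 1*249001 = 320 - 249001 = -248681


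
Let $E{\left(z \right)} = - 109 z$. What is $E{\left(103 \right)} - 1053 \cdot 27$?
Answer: $-39658$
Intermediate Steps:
$E{\left(103 \right)} - 1053 \cdot 27 = \left(-109\right) 103 - 1053 \cdot 27 = -11227 - 28431 = -39658$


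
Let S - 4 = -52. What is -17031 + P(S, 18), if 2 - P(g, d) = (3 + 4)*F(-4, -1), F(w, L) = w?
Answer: -17001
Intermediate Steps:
S = -48 (S = 4 - 52 = -48)
P(g, d) = 30 (P(g, d) = 2 - (3 + 4)*(-4) = 2 - 7*(-4) = 2 - 1*(-28) = 2 + 28 = 30)
-17031 + P(S, 18) = -17031 + 30 = -17001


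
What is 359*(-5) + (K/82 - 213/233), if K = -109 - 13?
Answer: -17170581/9553 ≈ -1797.4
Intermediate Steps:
K = -122
359*(-5) + (K/82 - 213/233) = 359*(-5) + (-122/82 - 213/233) = -1795 + (-122*1/82 - 213*1/233) = -1795 + (-61/41 - 213/233) = -1795 - 22946/9553 = -17170581/9553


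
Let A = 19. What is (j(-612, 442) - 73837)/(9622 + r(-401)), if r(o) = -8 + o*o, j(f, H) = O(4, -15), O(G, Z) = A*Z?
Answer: -74122/170415 ≈ -0.43495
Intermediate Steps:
O(G, Z) = 19*Z
j(f, H) = -285 (j(f, H) = 19*(-15) = -285)
r(o) = -8 + o²
(j(-612, 442) - 73837)/(9622 + r(-401)) = (-285 - 73837)/(9622 + (-8 + (-401)²)) = -74122/(9622 + (-8 + 160801)) = -74122/(9622 + 160793) = -74122/170415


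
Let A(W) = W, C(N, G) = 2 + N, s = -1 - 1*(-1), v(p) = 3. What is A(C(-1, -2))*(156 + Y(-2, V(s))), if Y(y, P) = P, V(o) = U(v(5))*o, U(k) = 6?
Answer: 156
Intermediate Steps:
s = 0 (s = -1 + 1 = 0)
V(o) = 6*o
A(C(-1, -2))*(156 + Y(-2, V(s))) = (2 - 1)*(156 + 6*0) = 1*(156 + 0) = 1*156 = 156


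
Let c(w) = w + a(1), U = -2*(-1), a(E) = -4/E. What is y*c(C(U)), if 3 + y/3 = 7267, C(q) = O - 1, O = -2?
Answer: -152544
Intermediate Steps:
U = 2
C(q) = -3 (C(q) = -2 - 1 = -3)
y = 21792 (y = -9 + 3*7267 = -9 + 21801 = 21792)
c(w) = -4 + w (c(w) = w - 4/1 = w - 4*1 = w - 4 = -4 + w)
y*c(C(U)) = 21792*(-4 - 3) = 21792*(-7) = -152544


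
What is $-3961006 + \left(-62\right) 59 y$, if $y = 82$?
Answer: $-4260962$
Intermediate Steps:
$-3961006 + \left(-62\right) 59 y = -3961006 + \left(-62\right) 59 \cdot 82 = -3961006 - 299956 = -4260962$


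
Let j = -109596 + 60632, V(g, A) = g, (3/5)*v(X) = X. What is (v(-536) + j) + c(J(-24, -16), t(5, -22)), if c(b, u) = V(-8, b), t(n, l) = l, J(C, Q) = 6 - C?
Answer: -149596/3 ≈ -49865.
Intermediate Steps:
v(X) = 5*X/3
j = -48964
c(b, u) = -8
(v(-536) + j) + c(J(-24, -16), t(5, -22)) = ((5/3)*(-536) - 48964) - 8 = (-2680/3 - 48964) - 8 = -149572/3 - 8 = -149596/3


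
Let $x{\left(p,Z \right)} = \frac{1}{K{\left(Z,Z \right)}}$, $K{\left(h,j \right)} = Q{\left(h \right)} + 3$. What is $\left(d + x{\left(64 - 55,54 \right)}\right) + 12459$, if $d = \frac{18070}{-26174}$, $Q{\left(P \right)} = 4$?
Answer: $\frac{1141306373}{91609} \approx 12458.0$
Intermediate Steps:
$K{\left(h,j \right)} = 7$ ($K{\left(h,j \right)} = 4 + 3 = 7$)
$d = - \frac{9035}{13087}$ ($d = 18070 \left(- \frac{1}{26174}\right) = - \frac{9035}{13087} \approx -0.69038$)
$x{\left(p,Z \right)} = \frac{1}{7}$
$\left(d + x{\left(64 - 55,54 \right)}\right) + 12459 = \left(- \frac{9035}{13087} + \frac{1}{7}\right) + 12459 = - \frac{50158}{91609} + 12459 = \frac{1141306373}{91609}$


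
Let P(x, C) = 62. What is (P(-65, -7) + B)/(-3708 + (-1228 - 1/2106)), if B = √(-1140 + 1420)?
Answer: -130572/10395217 - 4212*√70/10395217 ≈ -0.015951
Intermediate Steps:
B = 2*√70 (B = √280 = 2*√70 ≈ 16.733)
(P(-65, -7) + B)/(-3708 + (-1228 - 1/2106)) = (62 + 2*√70)/(-3708 + (-1228 - 1/2106)) = (62 + 2*√70)/(-3708 - 2586169/2106) = (62 + 2*√70)/(-10395217/2106) = (62 + 2*√70)*(-2106/10395217) = -130572/10395217 - 4212*√70/10395217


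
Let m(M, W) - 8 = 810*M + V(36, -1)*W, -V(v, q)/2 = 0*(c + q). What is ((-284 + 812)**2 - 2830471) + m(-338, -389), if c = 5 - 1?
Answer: -2825459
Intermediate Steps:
c = 4
V(v, q) = 0 (V(v, q) = -0*(4 + q) = -2*0 = 0)
m(M, W) = 8 + 810*M (m(M, W) = 8 + (810*M + 0*W) = 8 + (810*M + 0) = 8 + 810*M)
((-284 + 812)**2 - 2830471) + m(-338, -389) = ((-284 + 812)**2 - 2830471) + (8 + 810*(-338)) = (528**2 - 2830471) + (8 - 273780) = (278784 - 2830471) - 273772 = -2551687 - 273772 = -2825459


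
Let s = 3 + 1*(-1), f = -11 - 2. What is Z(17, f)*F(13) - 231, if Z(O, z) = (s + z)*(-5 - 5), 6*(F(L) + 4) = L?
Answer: -1298/3 ≈ -432.67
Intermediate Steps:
f = -13
s = 2 (s = 3 - 1 = 2)
F(L) = -4 + L/6
Z(O, z) = -20 - 10*z (Z(O, z) = (2 + z)*(-5 - 5) = (2 + z)*(-10) = -20 - 10*z)
Z(17, f)*F(13) - 231 = (-20 - 10*(-13))*(-4 + (1/6)*13) - 231 = (-20 + 130)*(-4 + 13/6) - 231 = 110*(-11/6) - 231 = -605/3 - 231 = -1298/3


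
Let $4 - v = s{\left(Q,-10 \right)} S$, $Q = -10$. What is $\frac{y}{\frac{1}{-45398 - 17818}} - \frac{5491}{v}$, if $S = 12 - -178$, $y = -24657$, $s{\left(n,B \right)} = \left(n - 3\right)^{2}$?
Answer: $\frac{50044165182163}{32106} \approx 1.5587 \cdot 10^{9}$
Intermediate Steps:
$s{\left(n,B \right)} = \left(-3 + n\right)^{2}$
$S = 190$ ($S = 12 + 178 = 190$)
$v = -32106$ ($v = 4 - \left(-3 - 10\right)^{2} \cdot 190 = 4 - \left(-13\right)^{2} \cdot 190 = 4 - 169 \cdot 190 = 4 - 32110 = -32106$)
$\frac{y}{\frac{1}{-45398 - 17818}} - \frac{5491}{v} = - \frac{24657}{\frac{1}{-45398 - 17818}} - \frac{5491}{-32106} = - \frac{24657}{\frac{1}{-63216}} - - \frac{5491}{32106} = - \frac{24657}{- \frac{1}{63216}} + \frac{5491}{32106} = \left(-24657\right) \left(-63216\right) + \frac{5491}{32106} = 1558716912 + \frac{5491}{32106} = \frac{50044165182163}{32106}$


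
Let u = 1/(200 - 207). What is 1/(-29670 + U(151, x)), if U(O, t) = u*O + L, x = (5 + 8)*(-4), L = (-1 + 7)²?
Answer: -7/207589 ≈ -3.3720e-5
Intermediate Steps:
u = -⅐ (u = 1/(-7) = -⅐ ≈ -0.14286)
L = 36 (L = 6² = 36)
x = -52 (x = 13*(-4) = -52)
U(O, t) = 36 - O/7 (U(O, t) = -O/7 + 36 = 36 - O/7)
1/(-29670 + U(151, x)) = 1/(-29670 + (36 - ⅐*151)) = 1/(-29670 + (36 - 151/7)) = 1/(-29670 + 101/7) = 1/(-207589/7) = -7/207589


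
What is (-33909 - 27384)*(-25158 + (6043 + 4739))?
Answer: 881148168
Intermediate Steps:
(-33909 - 27384)*(-25158 + (6043 + 4739)) = -61293*(-25158 + 10782) = -61293*(-14376) = 881148168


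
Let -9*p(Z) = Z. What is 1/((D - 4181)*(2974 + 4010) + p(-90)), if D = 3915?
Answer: -1/1857734 ≈ -5.3829e-7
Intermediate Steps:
p(Z) = -Z/9
1/((D - 4181)*(2974 + 4010) + p(-90)) = 1/((3915 - 4181)*(2974 + 4010) - 1/9*(-90)) = 1/(-266*6984 + 10) = 1/(-1857744 + 10) = 1/(-1857734) = -1/1857734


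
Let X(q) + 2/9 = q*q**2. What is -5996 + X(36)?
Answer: 365938/9 ≈ 40660.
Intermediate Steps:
X(q) = -2/9 + q**3 (X(q) = -2/9 + q*q**2 = -2/9 + q**3)
-5996 + X(36) = -5996 + (-2/9 + 36**3) = -5996 + (-2/9 + 46656) = -5996 + 419902/9 = 365938/9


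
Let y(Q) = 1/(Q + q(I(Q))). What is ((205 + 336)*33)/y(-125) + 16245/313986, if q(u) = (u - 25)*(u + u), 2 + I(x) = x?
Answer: 71906666394753/104662 ≈ 6.8704e+8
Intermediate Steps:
I(x) = -2 + x
q(u) = 2*u*(-25 + u) (q(u) = (-25 + u)*(2*u) = 2*u*(-25 + u))
y(Q) = 1/(Q + 2*(-27 + Q)*(-2 + Q)) (y(Q) = 1/(Q + 2*(-2 + Q)*(-25 + (-2 + Q))) = 1/(Q + 2*(-2 + Q)*(-27 + Q)) = 1/(Q + 2*(-27 + Q)*(-2 + Q)))
((205 + 336)*33)/y(-125) + 16245/313986 = ((205 + 336)*33)/(1/(-125 + 2*(-27 - 125)*(-2 - 125))) + 16245/313986 = (541*33)/(1/(-125 + 2*(-152)*(-127))) + 16245*(1/313986) = 17853/(1/(-125 + 38608)) + 5415/104662 = 17853/(1/38483) + 5415/104662 = 17853*38483 + 5415/104662 = 687036999 + 5415/104662 = 71906666394753/104662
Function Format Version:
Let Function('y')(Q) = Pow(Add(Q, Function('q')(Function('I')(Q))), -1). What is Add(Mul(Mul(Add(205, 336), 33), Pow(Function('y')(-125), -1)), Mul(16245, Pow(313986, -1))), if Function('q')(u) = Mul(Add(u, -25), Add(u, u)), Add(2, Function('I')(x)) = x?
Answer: Rational(71906666394753, 104662) ≈ 6.8704e+8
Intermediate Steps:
Function('I')(x) = Add(-2, x)
Function('q')(u) = Mul(2, u, Add(-25, u)) (Function('q')(u) = Mul(Add(-25, u), Mul(2, u)) = Mul(2, u, Add(-25, u)))
Function('y')(Q) = Pow(Add(Q, Mul(2, Add(-27, Q), Add(-2, Q))), -1) (Function('y')(Q) = Pow(Add(Q, Mul(2, Add(-2, Q), Add(-25, Add(-2, Q)))), -1) = Pow(Add(Q, Mul(2, Add(-2, Q), Add(-27, Q))), -1) = Pow(Add(Q, Mul(2, Add(-27, Q), Add(-2, Q))), -1))
Add(Mul(Mul(Add(205, 336), 33), Pow(Function('y')(-125), -1)), Mul(16245, Pow(313986, -1))) = Add(Mul(Mul(Add(205, 336), 33), Pow(Pow(Add(-125, Mul(2, Add(-27, -125), Add(-2, -125))), -1), -1)), Mul(16245, Pow(313986, -1))) = Add(Mul(Mul(541, 33), Pow(Pow(Add(-125, Mul(2, -152, -127)), -1), -1)), Mul(16245, Rational(1, 313986))) = Add(Mul(17853, Pow(Pow(Add(-125, 38608), -1), -1)), Rational(5415, 104662)) = Add(Mul(17853, Pow(Pow(38483, -1), -1)), Rational(5415, 104662)) = Add(Mul(17853, Pow(Rational(1, 38483), -1)), Rational(5415, 104662)) = Add(Mul(17853, 38483), Rational(5415, 104662)) = Add(687036999, Rational(5415, 104662)) = Rational(71906666394753, 104662)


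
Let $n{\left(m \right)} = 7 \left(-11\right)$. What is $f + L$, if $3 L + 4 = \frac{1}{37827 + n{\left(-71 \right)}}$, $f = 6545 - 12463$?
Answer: $- \frac{223454833}{37750} \approx -5919.3$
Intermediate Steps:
$n{\left(m \right)} = -77$
$f = -5918$ ($f = 6545 - 12463 = -5918$)
$L = - \frac{50333}{37750}$ ($L = - \frac{4}{3} + \frac{1}{3 \left(37827 - 77\right)} = - \frac{4}{3} + \frac{1}{3 \cdot 37750} = - \frac{4}{3} + \frac{1}{3} \cdot \frac{1}{37750} = - \frac{4}{3} + \frac{1}{113250} = - \frac{50333}{37750} \approx -1.3333$)
$f + L = -5918 - \frac{50333}{37750} = - \frac{223454833}{37750}$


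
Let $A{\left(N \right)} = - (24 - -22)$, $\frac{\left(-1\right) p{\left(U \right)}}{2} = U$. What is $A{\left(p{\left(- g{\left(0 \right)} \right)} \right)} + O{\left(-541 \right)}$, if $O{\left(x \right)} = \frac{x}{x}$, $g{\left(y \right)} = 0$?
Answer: $-45$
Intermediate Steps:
$O{\left(x \right)} = 1$
$p{\left(U \right)} = - 2 U$
$A{\left(N \right)} = -46$ ($A{\left(N \right)} = - (24 + 22) = \left(-1\right) 46 = -46$)
$A{\left(p{\left(- g{\left(0 \right)} \right)} \right)} + O{\left(-541 \right)} = -46 + 1 = -45$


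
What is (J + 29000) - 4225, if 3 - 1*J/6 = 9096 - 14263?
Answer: 55795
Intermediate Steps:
J = 31020 (J = 18 - 6*(9096 - 14263) = 18 - 6*(-5167) = 18 + 31002 = 31020)
(J + 29000) - 4225 = (31020 + 29000) - 4225 = 60020 - 4225 = 55795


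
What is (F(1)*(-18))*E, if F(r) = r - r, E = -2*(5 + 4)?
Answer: 0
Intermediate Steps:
E = -18 (E = -2*9 = -18)
F(r) = 0
(F(1)*(-18))*E = (0*(-18))*(-18) = 0*(-18) = 0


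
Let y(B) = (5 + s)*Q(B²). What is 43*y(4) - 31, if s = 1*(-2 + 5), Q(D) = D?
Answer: 5473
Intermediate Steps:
s = 3 (s = 1*3 = 3)
y(B) = 8*B² (y(B) = (5 + 3)*B² = 8*B²)
43*y(4) - 31 = 43*(8*4²) - 31 = 43*(8*16) - 31 = 43*128 - 31 = 5504 - 31 = 5473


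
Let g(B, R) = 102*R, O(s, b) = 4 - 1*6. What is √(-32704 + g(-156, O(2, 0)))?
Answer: 2*I*√8227 ≈ 181.41*I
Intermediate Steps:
O(s, b) = -2 (O(s, b) = 4 - 6 = -2)
√(-32704 + g(-156, O(2, 0))) = √(-32704 + 102*(-2)) = √(-32704 - 204) = √(-32908) = 2*I*√8227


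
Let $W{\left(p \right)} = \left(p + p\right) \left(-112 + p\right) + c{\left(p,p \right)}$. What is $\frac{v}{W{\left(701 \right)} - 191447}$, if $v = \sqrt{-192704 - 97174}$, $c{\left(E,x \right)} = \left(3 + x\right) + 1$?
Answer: $\frac{i \sqrt{289878}}{635036} \approx 0.00084783 i$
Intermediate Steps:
$c{\left(E,x \right)} = 4 + x$
$W{\left(p \right)} = 4 + p + 2 p \left(-112 + p\right)$ ($W{\left(p \right)} = \left(p + p\right) \left(-112 + p\right) + \left(4 + p\right) = 2 p \left(-112 + p\right) + \left(4 + p\right) = 4 + p + 2 p \left(-112 + p\right)$)
$v = i \sqrt{289878}$ ($v = \sqrt{-289878} = i \sqrt{289878} \approx 538.4 i$)
$\frac{v}{W{\left(701 \right)} - 191447} = \frac{i \sqrt{289878}}{\left(4 - 156323 + 2 \cdot 701^{2}\right) - 191447} = \frac{i \sqrt{289878}}{\left(4 - 156323 + 2 \cdot 491401\right) - 191447} = \frac{i \sqrt{289878}}{\left(4 - 156323 + 982802\right) - 191447} = \frac{i \sqrt{289878}}{826483 - 191447} = \frac{i \sqrt{289878}}{635036}$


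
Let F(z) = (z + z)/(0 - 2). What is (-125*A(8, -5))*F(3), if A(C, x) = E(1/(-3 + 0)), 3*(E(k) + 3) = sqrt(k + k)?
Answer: -1125 + 125*I*sqrt(6)/3 ≈ -1125.0 + 102.06*I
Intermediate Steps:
E(k) = -3 + sqrt(2)*sqrt(k)/3 (E(k) = -3 + sqrt(k + k)/3 = -3 + sqrt(2*k)/3 = -3 + (sqrt(2)*sqrt(k))/3 = -3 + sqrt(2)*sqrt(k)/3)
A(C, x) = -3 + I*sqrt(6)/9 (A(C, x) = -3 + sqrt(2)*sqrt(1/(-3 + 0))/3 = -3 + sqrt(2)*sqrt(1/(-3))/3 = -3 + sqrt(2)*sqrt(-1/3)/3 = -3 + sqrt(2)*(I*sqrt(3)/3)/3 = -3 + I*sqrt(6)/9)
F(z) = -z (F(z) = (2*z)/(-2) = (2*z)*(-1/2) = -z)
(-125*A(8, -5))*F(3) = (-125*(-3 + I*sqrt(6)/9))*(-1*3) = (375 - 125*I*sqrt(6)/9)*(-3) = -1125 + 125*I*sqrt(6)/3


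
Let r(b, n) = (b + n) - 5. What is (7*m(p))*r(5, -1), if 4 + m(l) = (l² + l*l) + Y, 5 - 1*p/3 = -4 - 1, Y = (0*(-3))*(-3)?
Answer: -12572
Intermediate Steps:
r(b, n) = -5 + b + n
Y = 0 (Y = 0*(-3) = 0)
p = 30 (p = 15 - 3*(-4 - 1) = 15 - 3*(-5) = 15 + 15 = 30)
m(l) = -4 + 2*l² (m(l) = -4 + ((l² + l*l) + 0) = -4 + ((l² + l²) + 0) = -4 + (2*l² + 0) = -4 + 2*l²)
(7*m(p))*r(5, -1) = (7*(-4 + 2*30²))*(-5 + 5 - 1) = (7*(-4 + 2*900))*(-1) = (7*(-4 + 1800))*(-1) = (7*1796)*(-1) = 12572*(-1) = -12572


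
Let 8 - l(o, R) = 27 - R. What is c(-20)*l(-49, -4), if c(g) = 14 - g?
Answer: -782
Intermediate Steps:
l(o, R) = -19 + R (l(o, R) = 8 - (27 - R) = 8 + (-27 + R) = -19 + R)
c(-20)*l(-49, -4) = (14 - 1*(-20))*(-19 - 4) = (14 + 20)*(-23) = 34*(-23) = -782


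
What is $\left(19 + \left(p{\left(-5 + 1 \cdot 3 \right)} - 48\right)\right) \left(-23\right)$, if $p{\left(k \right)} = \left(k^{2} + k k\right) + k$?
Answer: $529$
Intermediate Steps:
$p{\left(k \right)} = k + 2 k^{2}$ ($p{\left(k \right)} = \left(k^{2} + k^{2}\right) + k = 2 k^{2} + k = k + 2 k^{2}$)
$\left(19 + \left(p{\left(-5 + 1 \cdot 3 \right)} - 48\right)\right) \left(-23\right) = \left(19 - \left(48 - \left(-5 + 1 \cdot 3\right) \left(1 + 2 \left(-5 + 1 \cdot 3\right)\right)\right)\right) \left(-23\right) = \left(19 - \left(48 - \left(-5 + 3\right) \left(1 + 2 \left(-5 + 3\right)\right)\right)\right) \left(-23\right) = \left(19 - \left(48 + 2 \left(1 + 2 \left(-2\right)\right)\right)\right) \left(-23\right) = \left(19 - \left(48 + 2 \left(1 - 4\right)\right)\right) \left(-23\right) = \left(19 - 42\right) \left(-23\right) = \left(-23\right) \left(-23\right) = 529$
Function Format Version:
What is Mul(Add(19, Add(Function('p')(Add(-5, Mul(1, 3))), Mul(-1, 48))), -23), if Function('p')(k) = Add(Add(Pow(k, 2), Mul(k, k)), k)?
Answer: 529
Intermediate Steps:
Function('p')(k) = Add(k, Mul(2, Pow(k, 2))) (Function('p')(k) = Add(Add(Pow(k, 2), Pow(k, 2)), k) = Add(Mul(2, Pow(k, 2)), k) = Add(k, Mul(2, Pow(k, 2))))
Mul(Add(19, Add(Function('p')(Add(-5, Mul(1, 3))), Mul(-1, 48))), -23) = Mul(Add(19, Add(Mul(Add(-5, Mul(1, 3)), Add(1, Mul(2, Add(-5, Mul(1, 3))))), Mul(-1, 48))), -23) = Mul(Add(19, Add(Mul(Add(-5, 3), Add(1, Mul(2, Add(-5, 3)))), -48)), -23) = Mul(Add(19, Add(Mul(-2, Add(1, Mul(2, -2))), -48)), -23) = Mul(Add(19, Add(Mul(-2, Add(1, -4)), -48)), -23) = Mul(Add(19, Add(Mul(-2, -3), -48)), -23) = Mul(Add(19, Add(6, -48)), -23) = Mul(Add(19, -42), -23) = Mul(-23, -23) = 529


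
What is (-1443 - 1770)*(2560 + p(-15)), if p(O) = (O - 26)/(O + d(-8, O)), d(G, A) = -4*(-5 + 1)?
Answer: -8093547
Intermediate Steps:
d(G, A) = 16 (d(G, A) = -4*(-4) = 16)
p(O) = (-26 + O)/(16 + O) (p(O) = (O - 26)/(O + 16) = (-26 + O)/(16 + O))
(-1443 - 1770)*(2560 + p(-15)) = (-1443 - 1770)*(2560 + (-26 - 15)/(16 - 15)) = -3213*(2560 - 41/1) = -3213*(2560 + 1*(-41)) = -3213*(2560 - 41) = -3213*2519 = -8093547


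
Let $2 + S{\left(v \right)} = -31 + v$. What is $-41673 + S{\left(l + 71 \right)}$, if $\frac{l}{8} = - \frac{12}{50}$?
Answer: $- \frac{1040923}{25} \approx -41637.0$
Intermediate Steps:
$l = - \frac{48}{25}$ ($l = 8 \left(- \frac{12}{50}\right) = 8 \left(\left(-12\right) \frac{1}{50}\right) = 8 \left(- \frac{6}{25}\right) = - \frac{48}{25} \approx -1.92$)
$S{\left(v \right)} = -33 + v$ ($S{\left(v \right)} = -2 + \left(-31 + v\right) = -33 + v$)
$-41673 + S{\left(l + 71 \right)} = -41673 + \left(-33 + \left(- \frac{48}{25} + 71\right)\right) = -41673 + \left(-33 + \frac{1727}{25}\right) = -41673 + \frac{902}{25} = - \frac{1040923}{25}$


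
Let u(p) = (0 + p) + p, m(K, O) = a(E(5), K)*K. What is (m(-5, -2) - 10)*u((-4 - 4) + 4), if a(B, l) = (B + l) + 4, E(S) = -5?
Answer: -160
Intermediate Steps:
a(B, l) = 4 + B + l
m(K, O) = K*(-1 + K) (m(K, O) = (4 - 5 + K)*K = (-1 + K)*K = K*(-1 + K))
u(p) = 2*p (u(p) = p + p = 2*p)
(m(-5, -2) - 10)*u((-4 - 4) + 4) = (-5*(-1 - 5) - 10)*(2*((-4 - 4) + 4)) = (-5*(-6) - 10)*(2*(-8 + 4)) = (30 - 10)*(2*(-4)) = 20*(-8) = -160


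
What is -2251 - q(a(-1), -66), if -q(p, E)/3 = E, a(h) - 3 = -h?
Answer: -2449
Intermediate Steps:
a(h) = 3 - h
q(p, E) = -3*E
-2251 - q(a(-1), -66) = -2251 - (-3)*(-66) = -2251 - 1*198 = -2251 - 198 = -2449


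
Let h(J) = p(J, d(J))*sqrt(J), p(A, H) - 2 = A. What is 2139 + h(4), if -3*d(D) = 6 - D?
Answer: 2151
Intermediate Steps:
d(D) = -2 + D/3 (d(D) = -(6 - D)/3 = -2 + D/3)
p(A, H) = 2 + A
h(J) = sqrt(J)*(2 + J) (h(J) = (2 + J)*sqrt(J) = sqrt(J)*(2 + J))
2139 + h(4) = 2139 + sqrt(4)*(2 + 4) = 2139 + 2*6 = 2139 + 12 = 2151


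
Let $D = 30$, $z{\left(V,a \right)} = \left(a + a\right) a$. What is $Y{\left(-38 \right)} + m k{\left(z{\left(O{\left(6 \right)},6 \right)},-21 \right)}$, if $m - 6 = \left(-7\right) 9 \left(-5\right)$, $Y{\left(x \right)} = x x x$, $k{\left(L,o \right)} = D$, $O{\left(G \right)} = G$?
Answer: $-45242$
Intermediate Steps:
$z{\left(V,a \right)} = 2 a^{2}$ ($z{\left(V,a \right)} = 2 a a = 2 a^{2}$)
$k{\left(L,o \right)} = 30$
$Y{\left(x \right)} = x^{3}$ ($Y{\left(x \right)} = x^{2} x = x^{3}$)
$m = 321$ ($m = 6 + \left(-7\right) 9 \left(-5\right) = 6 - -315 = 6 + 315 = 321$)
$Y{\left(-38 \right)} + m k{\left(z{\left(O{\left(6 \right)},6 \right)},-21 \right)} = \left(-38\right)^{3} + 321 \cdot 30 = -54872 + 9630 = -45242$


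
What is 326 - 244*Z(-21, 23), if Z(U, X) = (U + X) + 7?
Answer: -1870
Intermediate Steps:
Z(U, X) = 7 + U + X
326 - 244*Z(-21, 23) = 326 - 244*(7 - 21 + 23) = 326 - 244*9 = 326 - 2196 = -1870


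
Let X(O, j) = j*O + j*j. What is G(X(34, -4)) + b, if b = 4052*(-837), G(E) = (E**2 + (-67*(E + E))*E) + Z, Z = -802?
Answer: -5307526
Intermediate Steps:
X(O, j) = j**2 + O*j (X(O, j) = O*j + j**2 = j**2 + O*j)
G(E) = -802 - 133*E**2 (G(E) = (E**2 + (-67*(E + E))*E) - 802 = (E**2 + (-134*E)*E) - 802 = (E**2 - 134*E**2) - 802 = -133*E**2 - 802 = -802 - 133*E**2)
b = -3391524
G(X(34, -4)) + b = (-802 - 133*16*(34 - 4)**2) - 3391524 = (-802 - 133*(-4*30)**2) - 3391524 = (-802 - 133*(-120)**2) - 3391524 = (-802 - 133*14400) - 3391524 = (-802 - 1915200) - 3391524 = -1916002 - 3391524 = -5307526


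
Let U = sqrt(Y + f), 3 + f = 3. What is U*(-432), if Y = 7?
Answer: -432*sqrt(7) ≈ -1143.0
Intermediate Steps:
f = 0 (f = -3 + 3 = 0)
U = sqrt(7) (U = sqrt(7 + 0) = sqrt(7) ≈ 2.6458)
U*(-432) = sqrt(7)*(-432) = -432*sqrt(7)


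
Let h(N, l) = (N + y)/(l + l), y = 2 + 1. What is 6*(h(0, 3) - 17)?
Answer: -99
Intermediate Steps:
y = 3
h(N, l) = (3 + N)/(2*l) (h(N, l) = (N + 3)/(l + l) = (3 + N)/((2*l)) = (3 + N)*(1/(2*l)) = (3 + N)/(2*l))
6*(h(0, 3) - 17) = 6*((½)*(3 + 0)/3 - 17) = 6*((½)*(⅓)*3 - 17) = 6*(½ - 17) = 6*(-33/2) = -99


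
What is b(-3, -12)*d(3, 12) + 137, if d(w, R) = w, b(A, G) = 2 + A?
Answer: 134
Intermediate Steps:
b(-3, -12)*d(3, 12) + 137 = (2 - 3)*3 + 137 = -1*3 + 137 = -3 + 137 = 134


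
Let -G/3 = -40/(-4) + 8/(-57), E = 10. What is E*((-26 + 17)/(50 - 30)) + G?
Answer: -1295/38 ≈ -34.079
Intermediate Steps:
G = -562/19 (G = -3*(-40/(-4) + 8/(-57)) = -3*(-40*(-¼) + 8*(-1/57)) = -3*(10 - 8/57) = -3*562/57 = -562/19 ≈ -29.579)
E*((-26 + 17)/(50 - 30)) + G = 10*((-26 + 17)/(50 - 30)) - 562/19 = 10*(-9/20) - 562/19 = -9/2 - 562/19 = -1295/38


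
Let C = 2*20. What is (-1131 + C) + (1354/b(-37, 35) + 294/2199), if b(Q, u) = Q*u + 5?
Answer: -516241466/472785 ≈ -1091.9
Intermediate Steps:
b(Q, u) = 5 + Q*u
C = 40
(-1131 + C) + (1354/b(-37, 35) + 294/2199) = (-1131 + 40) + (1354/(5 - 37*35) + 294/2199) = -1091 + (1354/(5 - 1295) + 294*(1/2199)) = -1091 + (1354/(-1290) + 98/733) = -1091 + (1354*(-1/1290) + 98/733) = -1091 + (-677/645 + 98/733) = -1091 - 433031/472785 = -516241466/472785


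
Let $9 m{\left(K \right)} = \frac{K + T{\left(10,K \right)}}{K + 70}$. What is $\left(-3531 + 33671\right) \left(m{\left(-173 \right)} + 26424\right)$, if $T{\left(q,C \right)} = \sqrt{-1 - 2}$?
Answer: $\frac{738285960940}{927} - \frac{30140 i \sqrt{3}}{927} \approx 7.9643 \cdot 10^{8} - 56.315 i$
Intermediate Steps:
$T{\left(q,C \right)} = i \sqrt{3}$ ($T{\left(q,C \right)} = \sqrt{-3} = i \sqrt{3}$)
$m{\left(K \right)} = \frac{K + i \sqrt{3}}{9 \left(70 + K\right)}$ ($m{\left(K \right)} = \frac{\left(K + i \sqrt{3}\right) \frac{1}{K + 70}}{9} = \frac{\left(K + i \sqrt{3}\right) \frac{1}{70 + K}}{9} = \frac{\frac{1}{70 + K} \left(K + i \sqrt{3}\right)}{9} = \frac{K + i \sqrt{3}}{9 \left(70 + K\right)}$)
$\left(-3531 + 33671\right) \left(m{\left(-173 \right)} + 26424\right) = \left(-3531 + 33671\right) \left(\frac{-173 + i \sqrt{3}}{9 \left(70 - 173\right)} + 26424\right) = 30140 \left(\frac{-173 + i \sqrt{3}}{9 \left(-103\right)} + 26424\right) = 30140 \left(\frac{1}{9} \left(- \frac{1}{103}\right) \left(-173 + i \sqrt{3}\right) + 26424\right) = 30140 \left(\left(\frac{173}{927} - \frac{i \sqrt{3}}{927}\right) + 26424\right) = 30140 \left(\frac{24495221}{927} - \frac{i \sqrt{3}}{927}\right) = \frac{738285960940}{927} - \frac{30140 i \sqrt{3}}{927}$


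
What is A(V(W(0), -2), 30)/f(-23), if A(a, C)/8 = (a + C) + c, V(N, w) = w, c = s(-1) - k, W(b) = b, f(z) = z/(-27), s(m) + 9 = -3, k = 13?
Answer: 648/23 ≈ 28.174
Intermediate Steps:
s(m) = -12 (s(m) = -9 - 3 = -12)
f(z) = -z/27 (f(z) = z*(-1/27) = -z/27)
c = -25 (c = -12 - 1*13 = -12 - 13 = -25)
A(a, C) = -200 + 8*C + 8*a (A(a, C) = 8*((a + C) - 25) = 8*((C + a) - 25) = 8*(-25 + C + a) = -200 + 8*C + 8*a)
A(V(W(0), -2), 30)/f(-23) = (-200 + 8*30 + 8*(-2))/((-1/27*(-23))) = (-200 + 240 - 16)/(23/27) = 24*(27/23) = 648/23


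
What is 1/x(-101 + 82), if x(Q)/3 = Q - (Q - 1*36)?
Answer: 1/108 ≈ 0.0092593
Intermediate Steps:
x(Q) = 108 (x(Q) = 3*(Q - (Q - 1*36)) = 3*(Q - (Q - 36)) = 3*(Q - (-36 + Q)) = 3*(Q + (36 - Q)) = 3*36 = 108)
1/x(-101 + 82) = 1/108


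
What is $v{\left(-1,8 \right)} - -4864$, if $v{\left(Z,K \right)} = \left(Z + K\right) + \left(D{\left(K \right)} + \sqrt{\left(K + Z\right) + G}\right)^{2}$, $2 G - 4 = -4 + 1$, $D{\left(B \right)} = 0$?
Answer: $\frac{9757}{2} \approx 4878.5$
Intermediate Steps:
$G = \frac{1}{2}$ ($G = 2 + \frac{-4 + 1}{2} = 2 + \frac{1}{2} \left(-3\right) = 2 - \frac{3}{2} = \frac{1}{2} \approx 0.5$)
$v{\left(Z,K \right)} = \frac{1}{2} + 2 K + 2 Z$ ($v{\left(Z,K \right)} = \left(Z + K\right) + \left(0 + \sqrt{\left(K + Z\right) + \frac{1}{2}}\right)^{2} = \left(K + Z\right) + \left(0 + \sqrt{\frac{1}{2} + K + Z}\right)^{2} = \left(K + Z\right) + \left(\sqrt{\frac{1}{2} + K + Z}\right)^{2} = \left(K + Z\right) + \left(\frac{1}{2} + K + Z\right) = \frac{1}{2} + 2 K + 2 Z$)
$v{\left(-1,8 \right)} - -4864 = \left(\frac{1}{2} + 2 \cdot 8 + 2 \left(-1\right)\right) - -4864 = \left(\frac{1}{2} + 16 - 2\right) + 4864 = \frac{29}{2} + 4864 = \frac{9757}{2}$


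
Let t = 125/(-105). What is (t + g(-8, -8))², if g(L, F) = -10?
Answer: 55225/441 ≈ 125.23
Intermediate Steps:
t = -25/21 (t = 125*(-1/105) = -25/21 ≈ -1.1905)
(t + g(-8, -8))² = (-25/21 - 10)² = (-235/21)² = 55225/441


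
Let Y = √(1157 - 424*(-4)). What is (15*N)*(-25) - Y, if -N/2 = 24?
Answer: 18000 - 3*√317 ≈ 17947.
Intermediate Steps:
N = -48 (N = -2*24 = -48)
Y = 3*√317 (Y = √(1157 + 1696) = √2853 = 3*√317 ≈ 53.413)
(15*N)*(-25) - Y = (15*(-48))*(-25) - 3*√317 = -720*(-25) - 3*√317 = 18000 - 3*√317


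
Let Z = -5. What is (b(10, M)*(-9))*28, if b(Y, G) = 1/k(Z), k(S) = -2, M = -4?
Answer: 126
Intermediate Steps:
b(Y, G) = -1/2 (b(Y, G) = 1/(-2) = -1/2)
(b(10, M)*(-9))*28 = -1/2*(-9)*28 = (9/2)*28 = 126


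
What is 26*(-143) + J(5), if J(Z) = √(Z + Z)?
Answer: -3718 + √10 ≈ -3714.8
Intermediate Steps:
J(Z) = √2*√Z (J(Z) = √(2*Z) = √2*√Z)
26*(-143) + J(5) = 26*(-143) + √2*√5 = -3718 + √10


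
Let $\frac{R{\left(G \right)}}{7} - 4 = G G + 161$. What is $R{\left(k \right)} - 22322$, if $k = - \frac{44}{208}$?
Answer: $- \frac{57234721}{2704} \approx -21167.0$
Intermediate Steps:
$k = - \frac{11}{52}$ ($k = \left(-44\right) \frac{1}{208} = - \frac{11}{52} \approx -0.21154$)
$R{\left(G \right)} = 1155 + 7 G^{2}$ ($R{\left(G \right)} = 28 + 7 \left(G G + 161\right) = 28 + 7 \left(G^{2} + 161\right) = 28 + 7 \left(161 + G^{2}\right) = 28 + \left(1127 + 7 G^{2}\right) = 1155 + 7 G^{2}$)
$R{\left(k \right)} - 22322 = \left(1155 + 7 \left(- \frac{11}{52}\right)^{2}\right) - 22322 = \left(1155 + 7 \cdot \frac{121}{2704}\right) - 22322 = \left(1155 + \frac{847}{2704}\right) - 22322 = \frac{3123967}{2704} - 22322 = - \frac{57234721}{2704}$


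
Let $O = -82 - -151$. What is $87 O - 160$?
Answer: $5843$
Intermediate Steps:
$O = 69$ ($O = -82 + 151 = 69$)
$87 O - 160 = 87 \cdot 69 - 160 = 6003 - 160 = 5843$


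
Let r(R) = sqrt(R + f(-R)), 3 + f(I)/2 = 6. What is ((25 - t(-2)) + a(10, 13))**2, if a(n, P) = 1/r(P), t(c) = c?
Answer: (513 + sqrt(19))**2/361 ≈ 741.44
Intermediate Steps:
f(I) = 6 (f(I) = -6 + 2*6 = -6 + 12 = 6)
r(R) = sqrt(6 + R) (r(R) = sqrt(R + 6) = sqrt(6 + R))
a(n, P) = 1/sqrt(6 + P) (a(n, P) = 1/(sqrt(6 + P)) = 1/sqrt(6 + P))
((25 - t(-2)) + a(10, 13))**2 = ((25 - 1*(-2)) + 1/sqrt(6 + 13))**2 = ((25 + 2) + 1/sqrt(19))**2 = (27 + sqrt(19)/19)**2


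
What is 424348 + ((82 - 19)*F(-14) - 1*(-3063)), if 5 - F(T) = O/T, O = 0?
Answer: 427726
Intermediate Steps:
F(T) = 5 (F(T) = 5 - 0/T = 5 - 1*0 = 5 + 0 = 5)
424348 + ((82 - 19)*F(-14) - 1*(-3063)) = 424348 + ((82 - 19)*5 - 1*(-3063)) = 424348 + (63*5 + 3063) = 424348 + (315 + 3063) = 424348 + 3378 = 427726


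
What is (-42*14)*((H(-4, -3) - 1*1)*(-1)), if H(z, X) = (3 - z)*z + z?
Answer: -19404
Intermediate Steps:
H(z, X) = z + z*(3 - z) (H(z, X) = z*(3 - z) + z = z + z*(3 - z))
(-42*14)*((H(-4, -3) - 1*1)*(-1)) = (-42*14)*((-4*(4 - 1*(-4)) - 1*1)*(-1)) = -588*(-4*(4 + 4) - 1)*(-1) = -588*(-4*8 - 1)*(-1) = -588*(-32 - 1)*(-1) = -(-19404)*(-1) = -588*33 = -19404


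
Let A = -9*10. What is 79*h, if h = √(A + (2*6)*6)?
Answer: 237*I*√2 ≈ 335.17*I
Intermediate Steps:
A = -90
h = 3*I*√2 (h = √(-90 + (2*6)*6) = √(-90 + 12*6) = √(-90 + 72) = √(-18) = 3*I*√2 ≈ 4.2426*I)
79*h = 79*(3*I*√2) = 237*I*√2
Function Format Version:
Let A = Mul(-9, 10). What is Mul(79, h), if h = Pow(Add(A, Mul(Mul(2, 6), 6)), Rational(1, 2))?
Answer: Mul(237, I, Pow(2, Rational(1, 2))) ≈ Mul(335.17, I)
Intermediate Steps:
A = -90
h = Mul(3, I, Pow(2, Rational(1, 2))) (h = Pow(Add(-90, Mul(Mul(2, 6), 6)), Rational(1, 2)) = Pow(Add(-90, Mul(12, 6)), Rational(1, 2)) = Pow(Add(-90, 72), Rational(1, 2)) = Pow(-18, Rational(1, 2)) = Mul(3, I, Pow(2, Rational(1, 2))) ≈ Mul(4.2426, I))
Mul(79, h) = Mul(79, Mul(3, I, Pow(2, Rational(1, 2)))) = Mul(237, I, Pow(2, Rational(1, 2)))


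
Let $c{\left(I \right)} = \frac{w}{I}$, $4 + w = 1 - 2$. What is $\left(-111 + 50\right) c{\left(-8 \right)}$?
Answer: $- \frac{305}{8} \approx -38.125$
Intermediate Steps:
$w = -5$ ($w = -4 + \left(1 - 2\right) = -4 - 1 = -5$)
$c{\left(I \right)} = - \frac{5}{I}$
$\left(-111 + 50\right) c{\left(-8 \right)} = \left(-111 + 50\right) \left(- \frac{5}{-8}\right) = - 61 \left(\left(-5\right) \left(- \frac{1}{8}\right)\right) = \left(-61\right) \frac{5}{8} = - \frac{305}{8}$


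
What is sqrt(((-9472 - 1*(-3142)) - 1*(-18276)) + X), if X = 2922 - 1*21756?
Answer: 2*I*sqrt(1722) ≈ 82.994*I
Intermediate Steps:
X = -18834 (X = 2922 - 21756 = -18834)
sqrt(((-9472 - 1*(-3142)) - 1*(-18276)) + X) = sqrt(((-9472 - 1*(-3142)) - 1*(-18276)) - 18834) = sqrt(((-9472 + 3142) + 18276) - 18834) = sqrt((-6330 + 18276) - 18834) = sqrt(11946 - 18834) = sqrt(-6888) = 2*I*sqrt(1722)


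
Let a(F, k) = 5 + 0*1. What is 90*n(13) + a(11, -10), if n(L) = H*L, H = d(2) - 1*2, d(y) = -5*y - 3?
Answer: -17545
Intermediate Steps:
d(y) = -3 - 5*y
a(F, k) = 5 (a(F, k) = 5 + 0 = 5)
H = -15 (H = (-3 - 5*2) - 1*2 = (-3 - 10) - 2 = -13 - 2 = -15)
n(L) = -15*L
90*n(13) + a(11, -10) = 90*(-15*13) + 5 = 90*(-195) + 5 = -17550 + 5 = -17545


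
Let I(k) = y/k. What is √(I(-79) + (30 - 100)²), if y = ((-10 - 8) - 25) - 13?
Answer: 2*√7646331/79 ≈ 70.005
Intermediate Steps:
y = -56 (y = (-18 - 25) - 13 = -43 - 13 = -56)
I(k) = -56/k
√(I(-79) + (30 - 100)²) = √(-56/(-79) + (30 - 100)²) = √(-56*(-1/79) + (-70)²) = √(56/79 + 4900) = √(387156/79) = 2*√7646331/79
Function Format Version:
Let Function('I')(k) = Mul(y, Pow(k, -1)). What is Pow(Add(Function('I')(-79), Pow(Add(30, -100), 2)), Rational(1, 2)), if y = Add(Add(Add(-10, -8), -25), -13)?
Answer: Mul(Rational(2, 79), Pow(7646331, Rational(1, 2))) ≈ 70.005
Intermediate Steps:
y = -56 (y = Add(Add(-18, -25), -13) = Add(-43, -13) = -56)
Function('I')(k) = Mul(-56, Pow(k, -1))
Pow(Add(Function('I')(-79), Pow(Add(30, -100), 2)), Rational(1, 2)) = Pow(Add(Mul(-56, Pow(-79, -1)), Pow(Add(30, -100), 2)), Rational(1, 2)) = Pow(Add(Mul(-56, Rational(-1, 79)), Pow(-70, 2)), Rational(1, 2)) = Pow(Add(Rational(56, 79), 4900), Rational(1, 2)) = Pow(Rational(387156, 79), Rational(1, 2)) = Mul(Rational(2, 79), Pow(7646331, Rational(1, 2)))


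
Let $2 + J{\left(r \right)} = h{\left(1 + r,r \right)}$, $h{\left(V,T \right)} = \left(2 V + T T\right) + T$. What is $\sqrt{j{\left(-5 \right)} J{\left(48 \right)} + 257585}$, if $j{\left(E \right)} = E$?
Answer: $\sqrt{245345} \approx 495.32$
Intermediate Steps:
$h{\left(V,T \right)} = T + T^{2} + 2 V$ ($h{\left(V,T \right)} = \left(2 V + T^{2}\right) + T = \left(T^{2} + 2 V\right) + T = T + T^{2} + 2 V$)
$J{\left(r \right)} = r^{2} + 3 r$ ($J{\left(r \right)} = -2 + \left(r + r^{2} + 2 \left(1 + r\right)\right) = -2 + \left(r + r^{2} + \left(2 + 2 r\right)\right) = -2 + \left(2 + r^{2} + 3 r\right) = r^{2} + 3 r$)
$\sqrt{j{\left(-5 \right)} J{\left(48 \right)} + 257585} = \sqrt{- 5 \cdot 48 \left(3 + 48\right) + 257585} = \sqrt{- 5 \cdot 48 \cdot 51 + 257585} = \sqrt{\left(-5\right) 2448 + 257585} = \sqrt{-12240 + 257585} = \sqrt{245345}$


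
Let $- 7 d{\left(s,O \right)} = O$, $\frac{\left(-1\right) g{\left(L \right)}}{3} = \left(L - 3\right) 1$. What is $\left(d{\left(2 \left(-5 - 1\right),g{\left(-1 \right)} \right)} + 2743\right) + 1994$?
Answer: $\frac{33147}{7} \approx 4735.3$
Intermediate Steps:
$g{\left(L \right)} = 9 - 3 L$ ($g{\left(L \right)} = - 3 \left(L - 3\right) 1 = - 3 \left(-3 + L\right) 1 = - 3 \left(-3 + L\right) = 9 - 3 L$)
$d{\left(s,O \right)} = - \frac{O}{7}$
$\left(d{\left(2 \left(-5 - 1\right),g{\left(-1 \right)} \right)} + 2743\right) + 1994 = \left(- \frac{9 - -3}{7} + 2743\right) + 1994 = \left(- \frac{9 + 3}{7} + 2743\right) + 1994 = \left(\left(- \frac{1}{7}\right) 12 + 2743\right) + 1994 = \left(- \frac{12}{7} + 2743\right) + 1994 = \frac{19189}{7} + 1994 = \frac{33147}{7}$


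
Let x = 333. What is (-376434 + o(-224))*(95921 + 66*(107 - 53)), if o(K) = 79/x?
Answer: -12470687791855/333 ≈ -3.7449e+10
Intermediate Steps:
o(K) = 79/333
(-376434 + o(-224))*(95921 + 66*(107 - 53)) = (-376434 + 79/333)*(95921 + 66*(107 - 53)) = -125352443*(95921 + 66*54)/333 = -125352443*(95921 + 3564)/333 = -125352443/333*99485 = -12470687791855/333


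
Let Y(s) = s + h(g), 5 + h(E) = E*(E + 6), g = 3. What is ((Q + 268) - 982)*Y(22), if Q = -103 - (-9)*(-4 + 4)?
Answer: -35948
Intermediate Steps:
h(E) = -5 + E*(6 + E) (h(E) = -5 + E*(E + 6) = -5 + E*(6 + E))
Q = -103 (Q = -103 - (-9)*0 = -103 - 1*0 = -103 + 0 = -103)
Y(s) = 22 + s (Y(s) = s + (-5 + 3² + 6*3) = s + (-5 + 9 + 18) = s + 22 = 22 + s)
((Q + 268) - 982)*Y(22) = ((-103 + 268) - 982)*(22 + 22) = (165 - 982)*44 = -817*44 = -35948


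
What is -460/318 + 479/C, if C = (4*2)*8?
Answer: 61441/10176 ≈ 6.0378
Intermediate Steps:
C = 64 (C = 8*8 = 64)
-460/318 + 479/C = -460/318 + 479/64 = -460*1/318 + 479*(1/64) = -230/159 + 479/64 = 61441/10176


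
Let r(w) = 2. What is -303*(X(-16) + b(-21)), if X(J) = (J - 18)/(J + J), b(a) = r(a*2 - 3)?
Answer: -14847/16 ≈ -927.94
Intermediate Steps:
b(a) = 2
X(J) = (-18 + J)/(2*J) (X(J) = (-18 + J)/((2*J)) = (-18 + J)*(1/(2*J)) = (-18 + J)/(2*J))
-303*(X(-16) + b(-21)) = -303*((½)*(-18 - 16)/(-16) + 2) = -303*((½)*(-1/16)*(-34) + 2) = -303*(17/16 + 2) = -303*49/16 = -14847/16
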